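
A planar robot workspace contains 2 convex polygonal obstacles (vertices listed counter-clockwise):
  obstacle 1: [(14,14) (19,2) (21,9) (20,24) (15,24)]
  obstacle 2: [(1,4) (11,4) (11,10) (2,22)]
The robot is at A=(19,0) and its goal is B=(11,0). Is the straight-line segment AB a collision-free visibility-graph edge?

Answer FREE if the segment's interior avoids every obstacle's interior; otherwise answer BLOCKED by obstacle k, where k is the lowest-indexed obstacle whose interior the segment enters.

Obstacle 1 [(14,14) (19,2) (21,9) (20,24) (15,24)]:
  edge (14,14)–(19,2): clear
  edge (19,2)–(21,9): clear
  edge (21,9)–(20,24): clear
  edge (20,24)–(15,24): clear
  edge (15,24)–(14,14): clear
  midpoint (15,0) outside
  → clear
Obstacle 2 [(1,4) (11,4) (11,10) (2,22)]:
  edge (1,4)–(11,4): clear
  edge (11,4)–(11,10): clear
  edge (11,10)–(2,22): clear
  edge (2,22)–(1,4): clear
  midpoint (15,0) outside
  → clear

FREE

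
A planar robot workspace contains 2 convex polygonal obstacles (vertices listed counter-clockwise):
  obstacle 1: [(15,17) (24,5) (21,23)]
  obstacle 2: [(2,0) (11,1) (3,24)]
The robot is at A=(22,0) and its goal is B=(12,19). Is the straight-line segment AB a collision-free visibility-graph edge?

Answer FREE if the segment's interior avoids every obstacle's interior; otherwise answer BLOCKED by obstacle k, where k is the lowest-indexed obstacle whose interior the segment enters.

Obstacle 1 [(15,17) (24,5) (21,23)]:
  edge (15,17)–(24,5): clear
  edge (24,5)–(21,23): clear
  edge (21,23)–(15,17): clear
  midpoint (17,19/2) outside
  → clear
Obstacle 2 [(2,0) (11,1) (3,24)]:
  edge (2,0)–(11,1): clear
  edge (11,1)–(3,24): clear
  edge (3,24)–(2,0): clear
  midpoint (17,19/2) outside
  → clear

FREE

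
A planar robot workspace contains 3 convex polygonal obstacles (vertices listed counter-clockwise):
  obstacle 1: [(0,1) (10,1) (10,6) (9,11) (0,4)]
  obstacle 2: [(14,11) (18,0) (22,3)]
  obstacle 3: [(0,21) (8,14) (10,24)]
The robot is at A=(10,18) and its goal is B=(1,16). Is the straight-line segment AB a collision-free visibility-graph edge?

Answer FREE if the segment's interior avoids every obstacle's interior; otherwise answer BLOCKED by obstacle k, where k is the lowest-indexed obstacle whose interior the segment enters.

Obstacle 1 [(0,1) (10,1) (10,6) (9,11) (0,4)]:
  edge (0,1)–(10,1): clear
  edge (10,1)–(10,6): clear
  edge (10,6)–(9,11): clear
  edge (9,11)–(0,4): clear
  edge (0,4)–(0,1): clear
  midpoint (11/2,17) outside
  → clear
Obstacle 2 [(14,11) (18,0) (22,3)]:
  edge (14,11)–(18,0): clear
  edge (18,0)–(22,3): clear
  edge (22,3)–(14,11): clear
  midpoint (11/2,17) outside
  → clear
Obstacle 3 [(0,21) (8,14) (10,24)]:
  edge (0,21)–(8,14): crosses AB
  edge (8,14)–(10,24): crosses AB
  edge (10,24)–(0,21): clear
  → BLOCKED

BLOCKED by obstacle 3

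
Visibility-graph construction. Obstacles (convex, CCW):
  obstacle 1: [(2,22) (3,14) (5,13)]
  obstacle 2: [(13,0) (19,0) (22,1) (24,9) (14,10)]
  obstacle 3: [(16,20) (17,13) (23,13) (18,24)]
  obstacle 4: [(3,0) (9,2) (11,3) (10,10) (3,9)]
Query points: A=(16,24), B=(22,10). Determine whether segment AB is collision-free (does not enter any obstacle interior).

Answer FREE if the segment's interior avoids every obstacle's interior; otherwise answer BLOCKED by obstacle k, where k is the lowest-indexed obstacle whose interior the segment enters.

Obstacle 1 [(2,22) (3,14) (5,13)]:
  edge (2,22)–(3,14): clear
  edge (3,14)–(5,13): clear
  edge (5,13)–(2,22): clear
  midpoint (19,17) outside
  → clear
Obstacle 2 [(13,0) (19,0) (22,1) (24,9) (14,10)]:
  edge (13,0)–(19,0): clear
  edge (19,0)–(22,1): clear
  edge (22,1)–(24,9): clear
  edge (24,9)–(14,10): clear
  edge (14,10)–(13,0): clear
  midpoint (19,17) outside
  → clear
Obstacle 3 [(16,20) (17,13) (23,13) (18,24)]:
  edge (16,20)–(17,13): clear
  edge (17,13)–(23,13): crosses AB
  edge (23,13)–(18,24): clear
  edge (18,24)–(16,20): crosses AB
  → BLOCKED
Obstacle 4 [(3,0) (9,2) (11,3) (10,10) (3,9)]:
  edge (3,0)–(9,2): clear
  edge (9,2)–(11,3): clear
  edge (11,3)–(10,10): clear
  edge (10,10)–(3,9): clear
  edge (3,9)–(3,0): clear
  midpoint (19,17) outside
  → clear

BLOCKED by obstacle 3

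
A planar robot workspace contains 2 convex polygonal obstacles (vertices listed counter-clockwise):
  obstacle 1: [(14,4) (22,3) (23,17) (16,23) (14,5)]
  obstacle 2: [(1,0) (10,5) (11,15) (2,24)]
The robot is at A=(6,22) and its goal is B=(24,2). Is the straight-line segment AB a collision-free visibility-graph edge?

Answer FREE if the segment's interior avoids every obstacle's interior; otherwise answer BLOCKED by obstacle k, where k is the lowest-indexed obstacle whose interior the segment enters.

Obstacle 1 [(14,4) (22,3) (23,17) (16,23) (14,5)]:
  edge (14,4)–(22,3): clear
  edge (22,3)–(23,17): crosses AB
  edge (23,17)–(16,23): clear
  edge (16,23)–(14,5): crosses AB
  edge (14,5)–(14,4): clear
  → BLOCKED
Obstacle 2 [(1,0) (10,5) (11,15) (2,24)]:
  edge (1,0)–(10,5): clear
  edge (10,5)–(11,15): clear
  edge (11,15)–(2,24): clear
  edge (2,24)–(1,0): clear
  midpoint (15,12) outside
  → clear

BLOCKED by obstacle 1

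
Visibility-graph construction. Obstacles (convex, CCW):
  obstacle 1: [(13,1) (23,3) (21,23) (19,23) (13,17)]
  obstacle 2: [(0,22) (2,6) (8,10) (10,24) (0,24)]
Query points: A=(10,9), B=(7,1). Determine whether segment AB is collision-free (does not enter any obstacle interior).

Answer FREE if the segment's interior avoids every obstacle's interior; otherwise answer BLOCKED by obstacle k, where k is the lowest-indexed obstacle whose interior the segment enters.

FREE

Obstacle 1 [(13,1) (23,3) (21,23) (19,23) (13,17)]:
  edge (13,1)–(23,3): clear
  edge (23,3)–(21,23): clear
  edge (21,23)–(19,23): clear
  edge (19,23)–(13,17): clear
  edge (13,17)–(13,1): clear
  midpoint (17/2,5) outside
  → clear
Obstacle 2 [(0,22) (2,6) (8,10) (10,24) (0,24)]:
  edge (0,22)–(2,6): clear
  edge (2,6)–(8,10): clear
  edge (8,10)–(10,24): clear
  edge (10,24)–(0,24): clear
  edge (0,24)–(0,22): clear
  midpoint (17/2,5) outside
  → clear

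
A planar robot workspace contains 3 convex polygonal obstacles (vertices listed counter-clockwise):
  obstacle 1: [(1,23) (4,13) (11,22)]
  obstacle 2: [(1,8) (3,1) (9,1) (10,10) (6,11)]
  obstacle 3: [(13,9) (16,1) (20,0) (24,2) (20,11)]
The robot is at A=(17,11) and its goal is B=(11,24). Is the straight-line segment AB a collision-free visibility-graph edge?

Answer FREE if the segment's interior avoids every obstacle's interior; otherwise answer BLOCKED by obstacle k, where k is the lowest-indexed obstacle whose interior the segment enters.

FREE

Obstacle 1 [(1,23) (4,13) (11,22)]:
  edge (1,23)–(4,13): clear
  edge (4,13)–(11,22): clear
  edge (11,22)–(1,23): clear
  midpoint (14,35/2) outside
  → clear
Obstacle 2 [(1,8) (3,1) (9,1) (10,10) (6,11)]:
  edge (1,8)–(3,1): clear
  edge (3,1)–(9,1): clear
  edge (9,1)–(10,10): clear
  edge (10,10)–(6,11): clear
  edge (6,11)–(1,8): clear
  midpoint (14,35/2) outside
  → clear
Obstacle 3 [(13,9) (16,1) (20,0) (24,2) (20,11)]:
  edge (13,9)–(16,1): clear
  edge (16,1)–(20,0): clear
  edge (20,0)–(24,2): clear
  edge (24,2)–(20,11): clear
  edge (20,11)–(13,9): clear
  midpoint (14,35/2) outside
  → clear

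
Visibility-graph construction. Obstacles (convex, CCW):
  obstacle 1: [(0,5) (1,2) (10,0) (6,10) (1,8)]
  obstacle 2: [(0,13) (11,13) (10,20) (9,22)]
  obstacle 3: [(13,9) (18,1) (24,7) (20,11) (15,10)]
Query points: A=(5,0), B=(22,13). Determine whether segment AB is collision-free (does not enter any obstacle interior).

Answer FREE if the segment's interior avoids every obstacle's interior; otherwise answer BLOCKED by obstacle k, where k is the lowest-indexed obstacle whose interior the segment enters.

Obstacle 1 [(0,5) (1,2) (10,0) (6,10) (1,8)]:
  edge (0,5)–(1,2): clear
  edge (1,2)–(10,0): crosses AB
  edge (10,0)–(6,10): crosses AB
  edge (6,10)–(1,8): clear
  edge (1,8)–(0,5): clear
  → BLOCKED
Obstacle 2 [(0,13) (11,13) (10,20) (9,22)]:
  edge (0,13)–(11,13): clear
  edge (11,13)–(10,20): clear
  edge (10,20)–(9,22): clear
  edge (9,22)–(0,13): clear
  midpoint (27/2,13/2) outside
  → clear
Obstacle 3 [(13,9) (18,1) (24,7) (20,11) (15,10)]:
  edge (13,9)–(18,1): crosses AB
  edge (18,1)–(24,7): clear
  edge (24,7)–(20,11): clear
  edge (20,11)–(15,10): crosses AB
  edge (15,10)–(13,9): clear
  → BLOCKED

BLOCKED by obstacle 1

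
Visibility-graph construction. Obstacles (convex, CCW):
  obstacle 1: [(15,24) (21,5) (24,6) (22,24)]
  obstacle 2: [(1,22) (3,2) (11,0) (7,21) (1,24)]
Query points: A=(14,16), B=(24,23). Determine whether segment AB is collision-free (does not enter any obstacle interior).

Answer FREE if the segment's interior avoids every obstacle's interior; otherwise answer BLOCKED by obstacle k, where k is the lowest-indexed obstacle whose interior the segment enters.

BLOCKED by obstacle 1

Obstacle 1 [(15,24) (21,5) (24,6) (22,24)]:
  edge (15,24)–(21,5): crosses AB
  edge (21,5)–(24,6): clear
  edge (24,6)–(22,24): crosses AB
  edge (22,24)–(15,24): clear
  → BLOCKED
Obstacle 2 [(1,22) (3,2) (11,0) (7,21) (1,24)]:
  edge (1,22)–(3,2): clear
  edge (3,2)–(11,0): clear
  edge (11,0)–(7,21): clear
  edge (7,21)–(1,24): clear
  edge (1,24)–(1,22): clear
  midpoint (19,39/2) outside
  → clear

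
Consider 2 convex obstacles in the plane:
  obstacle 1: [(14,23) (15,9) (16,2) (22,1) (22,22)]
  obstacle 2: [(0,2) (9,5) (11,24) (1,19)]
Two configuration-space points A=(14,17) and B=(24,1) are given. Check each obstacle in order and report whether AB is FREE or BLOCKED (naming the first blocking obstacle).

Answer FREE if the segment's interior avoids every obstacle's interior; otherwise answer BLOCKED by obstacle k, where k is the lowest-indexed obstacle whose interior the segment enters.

Obstacle 1 [(14,23) (15,9) (16,2) (22,1) (22,22)]:
  edge (14,23)–(15,9): crosses AB
  edge (15,9)–(16,2): clear
  edge (16,2)–(22,1): clear
  edge (22,1)–(22,22): crosses AB
  edge (22,22)–(14,23): clear
  → BLOCKED
Obstacle 2 [(0,2) (9,5) (11,24) (1,19)]:
  edge (0,2)–(9,5): clear
  edge (9,5)–(11,24): clear
  edge (11,24)–(1,19): clear
  edge (1,19)–(0,2): clear
  midpoint (19,9) outside
  → clear

BLOCKED by obstacle 1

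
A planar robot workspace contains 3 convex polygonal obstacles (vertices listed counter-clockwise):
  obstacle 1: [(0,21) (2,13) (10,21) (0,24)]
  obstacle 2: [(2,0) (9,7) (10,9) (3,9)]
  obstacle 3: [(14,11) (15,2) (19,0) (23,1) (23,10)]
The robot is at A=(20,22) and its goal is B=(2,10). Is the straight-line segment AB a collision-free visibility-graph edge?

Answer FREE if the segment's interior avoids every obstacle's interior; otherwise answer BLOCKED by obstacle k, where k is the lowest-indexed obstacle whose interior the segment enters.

FREE

Obstacle 1 [(0,21) (2,13) (10,21) (0,24)]:
  edge (0,21)–(2,13): clear
  edge (2,13)–(10,21): clear
  edge (10,21)–(0,24): clear
  edge (0,24)–(0,21): clear
  midpoint (11,16) outside
  → clear
Obstacle 2 [(2,0) (9,7) (10,9) (3,9)]:
  edge (2,0)–(9,7): clear
  edge (9,7)–(10,9): clear
  edge (10,9)–(3,9): clear
  edge (3,9)–(2,0): clear
  midpoint (11,16) outside
  → clear
Obstacle 3 [(14,11) (15,2) (19,0) (23,1) (23,10)]:
  edge (14,11)–(15,2): clear
  edge (15,2)–(19,0): clear
  edge (19,0)–(23,1): clear
  edge (23,1)–(23,10): clear
  edge (23,10)–(14,11): clear
  midpoint (11,16) outside
  → clear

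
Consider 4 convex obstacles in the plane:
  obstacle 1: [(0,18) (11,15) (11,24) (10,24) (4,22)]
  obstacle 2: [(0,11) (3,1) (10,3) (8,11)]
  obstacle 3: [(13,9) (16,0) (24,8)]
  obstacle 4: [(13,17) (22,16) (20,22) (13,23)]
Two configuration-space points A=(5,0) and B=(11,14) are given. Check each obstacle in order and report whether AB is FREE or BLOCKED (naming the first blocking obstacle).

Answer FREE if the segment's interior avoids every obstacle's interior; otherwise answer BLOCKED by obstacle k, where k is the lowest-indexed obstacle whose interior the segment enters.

BLOCKED by obstacle 2

Obstacle 1 [(0,18) (11,15) (11,24) (10,24) (4,22)]:
  edge (0,18)–(11,15): clear
  edge (11,15)–(11,24): clear
  edge (11,24)–(10,24): clear
  edge (10,24)–(4,22): clear
  edge (4,22)–(0,18): clear
  midpoint (8,7) outside
  → clear
Obstacle 2 [(0,11) (3,1) (10,3) (8,11)]:
  edge (0,11)–(3,1): clear
  edge (3,1)–(10,3): crosses AB
  edge (10,3)–(8,11): crosses AB
  edge (8,11)–(0,11): clear
  → BLOCKED
Obstacle 3 [(13,9) (16,0) (24,8)]:
  edge (13,9)–(16,0): clear
  edge (16,0)–(24,8): clear
  edge (24,8)–(13,9): clear
  midpoint (8,7) outside
  → clear
Obstacle 4 [(13,17) (22,16) (20,22) (13,23)]:
  edge (13,17)–(22,16): clear
  edge (22,16)–(20,22): clear
  edge (20,22)–(13,23): clear
  edge (13,23)–(13,17): clear
  midpoint (8,7) outside
  → clear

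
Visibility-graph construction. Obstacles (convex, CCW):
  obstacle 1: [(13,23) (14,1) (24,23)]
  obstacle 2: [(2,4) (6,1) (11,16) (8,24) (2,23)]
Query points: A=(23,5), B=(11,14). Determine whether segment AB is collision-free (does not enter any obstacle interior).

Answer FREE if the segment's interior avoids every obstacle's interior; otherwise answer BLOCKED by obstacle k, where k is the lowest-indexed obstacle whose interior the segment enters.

BLOCKED by obstacle 1

Obstacle 1 [(13,23) (14,1) (24,23)]:
  edge (13,23)–(14,1): crosses AB
  edge (14,1)–(24,23): crosses AB
  edge (24,23)–(13,23): clear
  → BLOCKED
Obstacle 2 [(2,4) (6,1) (11,16) (8,24) (2,23)]:
  edge (2,4)–(6,1): clear
  edge (6,1)–(11,16): clear
  edge (11,16)–(8,24): clear
  edge (8,24)–(2,23): clear
  edge (2,23)–(2,4): clear
  midpoint (17,19/2) outside
  → clear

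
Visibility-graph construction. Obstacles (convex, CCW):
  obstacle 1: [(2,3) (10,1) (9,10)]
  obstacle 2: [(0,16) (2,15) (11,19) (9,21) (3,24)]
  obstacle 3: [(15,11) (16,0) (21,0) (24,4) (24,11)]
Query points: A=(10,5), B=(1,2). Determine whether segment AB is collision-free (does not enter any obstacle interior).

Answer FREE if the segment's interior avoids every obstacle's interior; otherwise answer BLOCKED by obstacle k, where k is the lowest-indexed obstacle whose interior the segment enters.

Obstacle 1 [(2,3) (10,1) (9,10)]:
  edge (2,3)–(10,1): crosses AB
  edge (10,1)–(9,10): crosses AB
  edge (9,10)–(2,3): clear
  → BLOCKED
Obstacle 2 [(0,16) (2,15) (11,19) (9,21) (3,24)]:
  edge (0,16)–(2,15): clear
  edge (2,15)–(11,19): clear
  edge (11,19)–(9,21): clear
  edge (9,21)–(3,24): clear
  edge (3,24)–(0,16): clear
  midpoint (11/2,7/2) outside
  → clear
Obstacle 3 [(15,11) (16,0) (21,0) (24,4) (24,11)]:
  edge (15,11)–(16,0): clear
  edge (16,0)–(21,0): clear
  edge (21,0)–(24,4): clear
  edge (24,4)–(24,11): clear
  edge (24,11)–(15,11): clear
  midpoint (11/2,7/2) outside
  → clear

BLOCKED by obstacle 1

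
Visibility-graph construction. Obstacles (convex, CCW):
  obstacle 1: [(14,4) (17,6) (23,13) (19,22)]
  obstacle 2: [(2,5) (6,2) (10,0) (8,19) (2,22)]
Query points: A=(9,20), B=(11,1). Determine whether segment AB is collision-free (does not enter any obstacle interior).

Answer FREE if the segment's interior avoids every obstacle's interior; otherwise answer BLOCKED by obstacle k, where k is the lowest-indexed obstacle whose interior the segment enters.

FREE

Obstacle 1 [(14,4) (17,6) (23,13) (19,22)]:
  edge (14,4)–(17,6): clear
  edge (17,6)–(23,13): clear
  edge (23,13)–(19,22): clear
  edge (19,22)–(14,4): clear
  midpoint (10,21/2) outside
  → clear
Obstacle 2 [(2,5) (6,2) (10,0) (8,19) (2,22)]:
  edge (2,5)–(6,2): clear
  edge (6,2)–(10,0): clear
  edge (10,0)–(8,19): clear
  edge (8,19)–(2,22): clear
  edge (2,22)–(2,5): clear
  midpoint (10,21/2) outside
  → clear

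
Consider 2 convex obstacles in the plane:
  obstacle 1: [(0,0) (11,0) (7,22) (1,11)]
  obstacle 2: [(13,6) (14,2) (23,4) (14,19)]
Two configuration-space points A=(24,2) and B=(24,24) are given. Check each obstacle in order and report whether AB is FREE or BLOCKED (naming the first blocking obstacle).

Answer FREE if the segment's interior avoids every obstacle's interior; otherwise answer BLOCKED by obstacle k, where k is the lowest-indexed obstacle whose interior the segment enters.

Obstacle 1 [(0,0) (11,0) (7,22) (1,11)]:
  edge (0,0)–(11,0): clear
  edge (11,0)–(7,22): clear
  edge (7,22)–(1,11): clear
  edge (1,11)–(0,0): clear
  midpoint (24,13) outside
  → clear
Obstacle 2 [(13,6) (14,2) (23,4) (14,19)]:
  edge (13,6)–(14,2): clear
  edge (14,2)–(23,4): clear
  edge (23,4)–(14,19): clear
  edge (14,19)–(13,6): clear
  midpoint (24,13) outside
  → clear

FREE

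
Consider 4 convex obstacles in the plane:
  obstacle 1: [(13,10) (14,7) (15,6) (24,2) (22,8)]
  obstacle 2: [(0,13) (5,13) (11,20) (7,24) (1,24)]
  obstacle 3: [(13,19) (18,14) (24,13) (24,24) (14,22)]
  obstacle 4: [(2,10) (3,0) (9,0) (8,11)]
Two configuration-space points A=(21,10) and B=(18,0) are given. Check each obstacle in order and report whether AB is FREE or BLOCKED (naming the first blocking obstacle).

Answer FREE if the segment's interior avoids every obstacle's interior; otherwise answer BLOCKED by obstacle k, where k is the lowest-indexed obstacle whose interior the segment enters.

BLOCKED by obstacle 1

Obstacle 1 [(13,10) (14,7) (15,6) (24,2) (22,8)]:
  edge (13,10)–(14,7): clear
  edge (14,7)–(15,6): clear
  edge (15,6)–(24,2): crosses AB
  edge (24,2)–(22,8): clear
  edge (22,8)–(13,10): crosses AB
  → BLOCKED
Obstacle 2 [(0,13) (5,13) (11,20) (7,24) (1,24)]:
  edge (0,13)–(5,13): clear
  edge (5,13)–(11,20): clear
  edge (11,20)–(7,24): clear
  edge (7,24)–(1,24): clear
  edge (1,24)–(0,13): clear
  midpoint (39/2,5) outside
  → clear
Obstacle 3 [(13,19) (18,14) (24,13) (24,24) (14,22)]:
  edge (13,19)–(18,14): clear
  edge (18,14)–(24,13): clear
  edge (24,13)–(24,24): clear
  edge (24,24)–(14,22): clear
  edge (14,22)–(13,19): clear
  midpoint (39/2,5) outside
  → clear
Obstacle 4 [(2,10) (3,0) (9,0) (8,11)]:
  edge (2,10)–(3,0): clear
  edge (3,0)–(9,0): clear
  edge (9,0)–(8,11): clear
  edge (8,11)–(2,10): clear
  midpoint (39/2,5) outside
  → clear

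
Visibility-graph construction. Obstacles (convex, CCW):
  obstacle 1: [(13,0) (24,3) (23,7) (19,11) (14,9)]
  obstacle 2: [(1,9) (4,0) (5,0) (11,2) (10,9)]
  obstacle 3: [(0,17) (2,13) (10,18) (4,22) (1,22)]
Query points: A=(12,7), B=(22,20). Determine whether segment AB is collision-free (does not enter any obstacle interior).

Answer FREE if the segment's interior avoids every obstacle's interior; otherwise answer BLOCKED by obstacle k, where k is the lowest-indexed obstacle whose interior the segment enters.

FREE

Obstacle 1 [(13,0) (24,3) (23,7) (19,11) (14,9)]:
  edge (13,0)–(24,3): clear
  edge (24,3)–(23,7): clear
  edge (23,7)–(19,11): clear
  edge (19,11)–(14,9): clear
  edge (14,9)–(13,0): clear
  midpoint (17,27/2) outside
  → clear
Obstacle 2 [(1,9) (4,0) (5,0) (11,2) (10,9)]:
  edge (1,9)–(4,0): clear
  edge (4,0)–(5,0): clear
  edge (5,0)–(11,2): clear
  edge (11,2)–(10,9): clear
  edge (10,9)–(1,9): clear
  midpoint (17,27/2) outside
  → clear
Obstacle 3 [(0,17) (2,13) (10,18) (4,22) (1,22)]:
  edge (0,17)–(2,13): clear
  edge (2,13)–(10,18): clear
  edge (10,18)–(4,22): clear
  edge (4,22)–(1,22): clear
  edge (1,22)–(0,17): clear
  midpoint (17,27/2) outside
  → clear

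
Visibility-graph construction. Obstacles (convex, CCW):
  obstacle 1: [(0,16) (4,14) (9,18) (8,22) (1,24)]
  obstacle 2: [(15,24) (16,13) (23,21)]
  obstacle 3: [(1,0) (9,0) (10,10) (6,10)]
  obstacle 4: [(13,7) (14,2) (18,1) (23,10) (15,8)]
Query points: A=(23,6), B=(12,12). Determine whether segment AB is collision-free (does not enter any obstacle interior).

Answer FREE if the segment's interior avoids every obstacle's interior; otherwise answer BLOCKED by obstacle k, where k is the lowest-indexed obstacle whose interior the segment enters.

BLOCKED by obstacle 4

Obstacle 1 [(0,16) (4,14) (9,18) (8,22) (1,24)]:
  edge (0,16)–(4,14): clear
  edge (4,14)–(9,18): clear
  edge (9,18)–(8,22): clear
  edge (8,22)–(1,24): clear
  edge (1,24)–(0,16): clear
  midpoint (35/2,9) outside
  → clear
Obstacle 2 [(15,24) (16,13) (23,21)]:
  edge (15,24)–(16,13): clear
  edge (16,13)–(23,21): clear
  edge (23,21)–(15,24): clear
  midpoint (35/2,9) outside
  → clear
Obstacle 3 [(1,0) (9,0) (10,10) (6,10)]:
  edge (1,0)–(9,0): clear
  edge (9,0)–(10,10): clear
  edge (10,10)–(6,10): clear
  edge (6,10)–(1,0): clear
  midpoint (35/2,9) outside
  → clear
Obstacle 4 [(13,7) (14,2) (18,1) (23,10) (15,8)]:
  edge (13,7)–(14,2): clear
  edge (14,2)–(18,1): clear
  edge (18,1)–(23,10): crosses AB
  edge (23,10)–(15,8): crosses AB
  edge (15,8)–(13,7): clear
  → BLOCKED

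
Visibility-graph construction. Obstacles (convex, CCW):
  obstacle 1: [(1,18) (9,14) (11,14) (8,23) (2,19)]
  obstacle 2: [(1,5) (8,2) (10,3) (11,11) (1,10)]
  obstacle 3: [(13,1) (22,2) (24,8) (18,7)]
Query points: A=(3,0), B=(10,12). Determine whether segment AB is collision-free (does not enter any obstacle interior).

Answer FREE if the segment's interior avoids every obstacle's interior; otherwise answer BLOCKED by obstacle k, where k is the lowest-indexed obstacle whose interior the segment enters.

BLOCKED by obstacle 2

Obstacle 1 [(1,18) (9,14) (11,14) (8,23) (2,19)]:
  edge (1,18)–(9,14): clear
  edge (9,14)–(11,14): clear
  edge (11,14)–(8,23): clear
  edge (8,23)–(2,19): clear
  edge (2,19)–(1,18): clear
  midpoint (13/2,6) outside
  → clear
Obstacle 2 [(1,5) (8,2) (10,3) (11,11) (1,10)]:
  edge (1,5)–(8,2): crosses AB
  edge (8,2)–(10,3): clear
  edge (10,3)–(11,11): clear
  edge (11,11)–(1,10): crosses AB
  edge (1,10)–(1,5): clear
  → BLOCKED
Obstacle 3 [(13,1) (22,2) (24,8) (18,7)]:
  edge (13,1)–(22,2): clear
  edge (22,2)–(24,8): clear
  edge (24,8)–(18,7): clear
  edge (18,7)–(13,1): clear
  midpoint (13/2,6) outside
  → clear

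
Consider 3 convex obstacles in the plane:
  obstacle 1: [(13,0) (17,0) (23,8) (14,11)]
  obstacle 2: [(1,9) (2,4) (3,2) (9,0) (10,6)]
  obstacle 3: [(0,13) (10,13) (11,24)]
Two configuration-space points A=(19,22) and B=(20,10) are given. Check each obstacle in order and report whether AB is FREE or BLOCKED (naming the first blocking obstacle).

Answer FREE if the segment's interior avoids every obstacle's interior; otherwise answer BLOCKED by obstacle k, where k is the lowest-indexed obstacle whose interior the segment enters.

FREE

Obstacle 1 [(13,0) (17,0) (23,8) (14,11)]:
  edge (13,0)–(17,0): clear
  edge (17,0)–(23,8): clear
  edge (23,8)–(14,11): clear
  edge (14,11)–(13,0): clear
  midpoint (39/2,16) outside
  → clear
Obstacle 2 [(1,9) (2,4) (3,2) (9,0) (10,6)]:
  edge (1,9)–(2,4): clear
  edge (2,4)–(3,2): clear
  edge (3,2)–(9,0): clear
  edge (9,0)–(10,6): clear
  edge (10,6)–(1,9): clear
  midpoint (39/2,16) outside
  → clear
Obstacle 3 [(0,13) (10,13) (11,24)]:
  edge (0,13)–(10,13): clear
  edge (10,13)–(11,24): clear
  edge (11,24)–(0,13): clear
  midpoint (39/2,16) outside
  → clear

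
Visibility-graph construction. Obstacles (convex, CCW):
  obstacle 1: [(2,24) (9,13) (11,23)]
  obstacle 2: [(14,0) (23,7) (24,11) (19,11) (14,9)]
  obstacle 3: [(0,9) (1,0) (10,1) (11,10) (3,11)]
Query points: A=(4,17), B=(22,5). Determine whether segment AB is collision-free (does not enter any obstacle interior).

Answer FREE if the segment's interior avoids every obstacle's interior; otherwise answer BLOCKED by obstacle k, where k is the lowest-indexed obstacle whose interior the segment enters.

BLOCKED by obstacle 1

Obstacle 1 [(2,24) (9,13) (11,23)]:
  edge (2,24)–(9,13): crosses AB
  edge (9,13)–(11,23): crosses AB
  edge (11,23)–(2,24): clear
  → BLOCKED
Obstacle 2 [(14,0) (23,7) (24,11) (19,11) (14,9)]:
  edge (14,0)–(23,7): crosses AB
  edge (23,7)–(24,11): clear
  edge (24,11)–(19,11): clear
  edge (19,11)–(14,9): crosses AB
  edge (14,9)–(14,0): clear
  → BLOCKED
Obstacle 3 [(0,9) (1,0) (10,1) (11,10) (3,11)]:
  edge (0,9)–(1,0): clear
  edge (1,0)–(10,1): clear
  edge (10,1)–(11,10): clear
  edge (11,10)–(3,11): clear
  edge (3,11)–(0,9): clear
  midpoint (13,11) outside
  → clear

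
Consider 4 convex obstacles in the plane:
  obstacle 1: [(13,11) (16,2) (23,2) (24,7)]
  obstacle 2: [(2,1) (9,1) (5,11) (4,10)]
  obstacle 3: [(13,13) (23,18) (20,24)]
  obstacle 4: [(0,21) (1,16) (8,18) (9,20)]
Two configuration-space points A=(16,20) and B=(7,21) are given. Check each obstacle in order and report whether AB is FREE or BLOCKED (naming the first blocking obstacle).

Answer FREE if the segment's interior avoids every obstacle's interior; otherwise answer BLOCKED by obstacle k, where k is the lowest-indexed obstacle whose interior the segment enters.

Obstacle 1 [(13,11) (16,2) (23,2) (24,7)]:
  edge (13,11)–(16,2): clear
  edge (16,2)–(23,2): clear
  edge (23,2)–(24,7): clear
  edge (24,7)–(13,11): clear
  midpoint (23/2,41/2) outside
  → clear
Obstacle 2 [(2,1) (9,1) (5,11) (4,10)]:
  edge (2,1)–(9,1): clear
  edge (9,1)–(5,11): clear
  edge (5,11)–(4,10): clear
  edge (4,10)–(2,1): clear
  midpoint (23/2,41/2) outside
  → clear
Obstacle 3 [(13,13) (23,18) (20,24)]:
  edge (13,13)–(23,18): clear
  edge (23,18)–(20,24): clear
  edge (20,24)–(13,13): clear
  midpoint (23/2,41/2) outside
  → clear
Obstacle 4 [(0,21) (1,16) (8,18) (9,20)]:
  edge (0,21)–(1,16): clear
  edge (1,16)–(8,18): clear
  edge (8,18)–(9,20): clear
  edge (9,20)–(0,21): clear
  midpoint (23/2,41/2) outside
  → clear

FREE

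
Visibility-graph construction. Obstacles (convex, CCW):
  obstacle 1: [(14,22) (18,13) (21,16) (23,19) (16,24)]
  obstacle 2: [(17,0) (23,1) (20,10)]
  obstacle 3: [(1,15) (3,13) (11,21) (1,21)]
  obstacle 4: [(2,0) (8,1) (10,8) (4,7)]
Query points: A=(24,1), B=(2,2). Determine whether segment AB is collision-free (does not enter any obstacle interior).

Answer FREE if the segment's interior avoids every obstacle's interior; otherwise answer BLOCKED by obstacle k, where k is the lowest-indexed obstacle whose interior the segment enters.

BLOCKED by obstacle 2

Obstacle 1 [(14,22) (18,13) (21,16) (23,19) (16,24)]:
  edge (14,22)–(18,13): clear
  edge (18,13)–(21,16): clear
  edge (21,16)–(23,19): clear
  edge (23,19)–(16,24): clear
  edge (16,24)–(14,22): clear
  midpoint (13,3/2) outside
  → clear
Obstacle 2 [(17,0) (23,1) (20,10)]:
  edge (17,0)–(23,1): clear
  edge (23,1)–(20,10): crosses AB
  edge (20,10)–(17,0): crosses AB
  → BLOCKED
Obstacle 3 [(1,15) (3,13) (11,21) (1,21)]:
  edge (1,15)–(3,13): clear
  edge (3,13)–(11,21): clear
  edge (11,21)–(1,21): clear
  edge (1,21)–(1,15): clear
  midpoint (13,3/2) outside
  → clear
Obstacle 4 [(2,0) (8,1) (10,8) (4,7)]:
  edge (2,0)–(8,1): clear
  edge (8,1)–(10,8): crosses AB
  edge (10,8)–(4,7): clear
  edge (4,7)–(2,0): crosses AB
  → BLOCKED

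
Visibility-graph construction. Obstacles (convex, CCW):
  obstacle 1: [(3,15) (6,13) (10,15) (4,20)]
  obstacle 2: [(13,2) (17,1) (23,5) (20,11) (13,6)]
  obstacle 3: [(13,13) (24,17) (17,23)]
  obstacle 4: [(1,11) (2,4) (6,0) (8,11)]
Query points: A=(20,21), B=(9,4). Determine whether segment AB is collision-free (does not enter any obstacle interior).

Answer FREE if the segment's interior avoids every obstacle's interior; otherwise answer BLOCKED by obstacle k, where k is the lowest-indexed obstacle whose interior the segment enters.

Obstacle 1 [(3,15) (6,13) (10,15) (4,20)]:
  edge (3,15)–(6,13): clear
  edge (6,13)–(10,15): clear
  edge (10,15)–(4,20): clear
  edge (4,20)–(3,15): clear
  midpoint (29/2,25/2) outside
  → clear
Obstacle 2 [(13,2) (17,1) (23,5) (20,11) (13,6)]:
  edge (13,2)–(17,1): clear
  edge (17,1)–(23,5): clear
  edge (23,5)–(20,11): clear
  edge (20,11)–(13,6): clear
  edge (13,6)–(13,2): clear
  midpoint (29/2,25/2) outside
  → clear
Obstacle 3 [(13,13) (24,17) (17,23)]:
  edge (13,13)–(24,17): crosses AB
  edge (24,17)–(17,23): crosses AB
  edge (17,23)–(13,13): clear
  → BLOCKED
Obstacle 4 [(1,11) (2,4) (6,0) (8,11)]:
  edge (1,11)–(2,4): clear
  edge (2,4)–(6,0): clear
  edge (6,0)–(8,11): clear
  edge (8,11)–(1,11): clear
  midpoint (29/2,25/2) outside
  → clear

BLOCKED by obstacle 3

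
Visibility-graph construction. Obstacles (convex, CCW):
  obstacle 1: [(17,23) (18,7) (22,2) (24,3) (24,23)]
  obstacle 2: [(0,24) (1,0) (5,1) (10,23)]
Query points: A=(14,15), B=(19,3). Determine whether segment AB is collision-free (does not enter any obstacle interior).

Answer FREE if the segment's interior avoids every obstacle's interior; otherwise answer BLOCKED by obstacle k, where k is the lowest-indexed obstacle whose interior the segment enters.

FREE

Obstacle 1 [(17,23) (18,7) (22,2) (24,3) (24,23)]:
  edge (17,23)–(18,7): clear
  edge (18,7)–(22,2): clear
  edge (22,2)–(24,3): clear
  edge (24,3)–(24,23): clear
  edge (24,23)–(17,23): clear
  midpoint (33/2,9) outside
  → clear
Obstacle 2 [(0,24) (1,0) (5,1) (10,23)]:
  edge (0,24)–(1,0): clear
  edge (1,0)–(5,1): clear
  edge (5,1)–(10,23): clear
  edge (10,23)–(0,24): clear
  midpoint (33/2,9) outside
  → clear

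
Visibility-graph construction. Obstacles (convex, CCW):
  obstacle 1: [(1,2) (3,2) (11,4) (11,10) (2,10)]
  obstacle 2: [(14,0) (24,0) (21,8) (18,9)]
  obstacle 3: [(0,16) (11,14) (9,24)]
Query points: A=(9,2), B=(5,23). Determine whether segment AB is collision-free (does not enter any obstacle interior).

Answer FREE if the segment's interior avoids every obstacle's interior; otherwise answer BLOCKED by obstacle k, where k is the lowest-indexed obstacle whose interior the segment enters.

BLOCKED by obstacle 1

Obstacle 1 [(1,2) (3,2) (11,4) (11,10) (2,10)]:
  edge (1,2)–(3,2): clear
  edge (3,2)–(11,4): crosses AB
  edge (11,4)–(11,10): clear
  edge (11,10)–(2,10): crosses AB
  edge (2,10)–(1,2): clear
  → BLOCKED
Obstacle 2 [(14,0) (24,0) (21,8) (18,9)]:
  edge (14,0)–(24,0): clear
  edge (24,0)–(21,8): clear
  edge (21,8)–(18,9): clear
  edge (18,9)–(14,0): clear
  midpoint (7,25/2) outside
  → clear
Obstacle 3 [(0,16) (11,14) (9,24)]:
  edge (0,16)–(11,14): crosses AB
  edge (11,14)–(9,24): clear
  edge (9,24)–(0,16): crosses AB
  → BLOCKED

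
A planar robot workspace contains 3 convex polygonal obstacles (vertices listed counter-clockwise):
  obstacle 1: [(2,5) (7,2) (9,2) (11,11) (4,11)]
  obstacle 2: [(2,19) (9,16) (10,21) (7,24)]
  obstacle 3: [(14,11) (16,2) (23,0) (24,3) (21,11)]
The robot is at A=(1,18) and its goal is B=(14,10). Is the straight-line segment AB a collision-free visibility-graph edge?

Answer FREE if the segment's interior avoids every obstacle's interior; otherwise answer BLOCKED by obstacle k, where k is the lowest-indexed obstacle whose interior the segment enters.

Obstacle 1 [(2,5) (7,2) (9,2) (11,11) (4,11)]:
  edge (2,5)–(7,2): clear
  edge (7,2)–(9,2): clear
  edge (9,2)–(11,11): clear
  edge (11,11)–(4,11): clear
  edge (4,11)–(2,5): clear
  midpoint (15/2,14) outside
  → clear
Obstacle 2 [(2,19) (9,16) (10,21) (7,24)]:
  edge (2,19)–(9,16): clear
  edge (9,16)–(10,21): clear
  edge (10,21)–(7,24): clear
  edge (7,24)–(2,19): clear
  midpoint (15/2,14) outside
  → clear
Obstacle 3 [(14,11) (16,2) (23,0) (24,3) (21,11)]:
  edge (14,11)–(16,2): clear
  edge (16,2)–(23,0): clear
  edge (23,0)–(24,3): clear
  edge (24,3)–(21,11): clear
  edge (21,11)–(14,11): clear
  midpoint (15/2,14) outside
  → clear

FREE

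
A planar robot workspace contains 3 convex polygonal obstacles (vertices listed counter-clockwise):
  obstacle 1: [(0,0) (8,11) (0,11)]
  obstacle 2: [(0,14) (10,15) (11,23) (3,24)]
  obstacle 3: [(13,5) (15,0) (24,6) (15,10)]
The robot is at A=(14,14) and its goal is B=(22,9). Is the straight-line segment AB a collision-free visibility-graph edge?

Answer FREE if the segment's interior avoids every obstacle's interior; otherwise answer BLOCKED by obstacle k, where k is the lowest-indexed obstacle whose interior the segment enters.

Obstacle 1 [(0,0) (8,11) (0,11)]:
  edge (0,0)–(8,11): clear
  edge (8,11)–(0,11): clear
  edge (0,11)–(0,0): clear
  midpoint (18,23/2) outside
  → clear
Obstacle 2 [(0,14) (10,15) (11,23) (3,24)]:
  edge (0,14)–(10,15): clear
  edge (10,15)–(11,23): clear
  edge (11,23)–(3,24): clear
  edge (3,24)–(0,14): clear
  midpoint (18,23/2) outside
  → clear
Obstacle 3 [(13,5) (15,0) (24,6) (15,10)]:
  edge (13,5)–(15,0): clear
  edge (15,0)–(24,6): clear
  edge (24,6)–(15,10): clear
  edge (15,10)–(13,5): clear
  midpoint (18,23/2) outside
  → clear

FREE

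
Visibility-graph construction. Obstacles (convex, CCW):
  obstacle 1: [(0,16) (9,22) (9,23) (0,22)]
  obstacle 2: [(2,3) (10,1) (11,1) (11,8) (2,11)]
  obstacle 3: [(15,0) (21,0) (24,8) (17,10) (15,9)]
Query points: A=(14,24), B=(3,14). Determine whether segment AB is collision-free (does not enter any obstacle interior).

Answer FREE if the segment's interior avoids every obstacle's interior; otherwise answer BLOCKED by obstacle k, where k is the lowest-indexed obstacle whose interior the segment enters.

FREE

Obstacle 1 [(0,16) (9,22) (9,23) (0,22)]:
  edge (0,16)–(9,22): clear
  edge (9,22)–(9,23): clear
  edge (9,23)–(0,22): clear
  edge (0,22)–(0,16): clear
  midpoint (17/2,19) outside
  → clear
Obstacle 2 [(2,3) (10,1) (11,1) (11,8) (2,11)]:
  edge (2,3)–(10,1): clear
  edge (10,1)–(11,1): clear
  edge (11,1)–(11,8): clear
  edge (11,8)–(2,11): clear
  edge (2,11)–(2,3): clear
  midpoint (17/2,19) outside
  → clear
Obstacle 3 [(15,0) (21,0) (24,8) (17,10) (15,9)]:
  edge (15,0)–(21,0): clear
  edge (21,0)–(24,8): clear
  edge (24,8)–(17,10): clear
  edge (17,10)–(15,9): clear
  edge (15,9)–(15,0): clear
  midpoint (17/2,19) outside
  → clear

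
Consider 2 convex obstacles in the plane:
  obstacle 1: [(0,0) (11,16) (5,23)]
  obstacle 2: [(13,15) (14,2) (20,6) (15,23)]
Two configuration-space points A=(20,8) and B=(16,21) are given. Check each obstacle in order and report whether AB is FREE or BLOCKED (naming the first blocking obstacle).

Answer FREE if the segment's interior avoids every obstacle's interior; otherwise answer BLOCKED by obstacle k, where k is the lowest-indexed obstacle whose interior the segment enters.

FREE

Obstacle 1 [(0,0) (11,16) (5,23)]:
  edge (0,0)–(11,16): clear
  edge (11,16)–(5,23): clear
  edge (5,23)–(0,0): clear
  midpoint (18,29/2) outside
  → clear
Obstacle 2 [(13,15) (14,2) (20,6) (15,23)]:
  edge (13,15)–(14,2): clear
  edge (14,2)–(20,6): clear
  edge (20,6)–(15,23): clear
  edge (15,23)–(13,15): clear
  midpoint (18,29/2) outside
  → clear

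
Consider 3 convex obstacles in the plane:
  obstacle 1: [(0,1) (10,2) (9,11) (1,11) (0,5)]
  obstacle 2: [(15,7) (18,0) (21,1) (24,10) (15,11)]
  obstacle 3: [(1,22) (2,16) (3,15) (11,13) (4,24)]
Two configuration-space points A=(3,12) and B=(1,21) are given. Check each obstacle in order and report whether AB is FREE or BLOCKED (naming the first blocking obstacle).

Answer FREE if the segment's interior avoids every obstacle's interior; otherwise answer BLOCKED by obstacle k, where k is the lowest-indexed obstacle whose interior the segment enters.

Obstacle 1 [(0,1) (10,2) (9,11) (1,11) (0,5)]:
  edge (0,1)–(10,2): clear
  edge (10,2)–(9,11): clear
  edge (9,11)–(1,11): clear
  edge (1,11)–(0,5): clear
  edge (0,5)–(0,1): clear
  midpoint (2,33/2) outside
  → clear
Obstacle 2 [(15,7) (18,0) (21,1) (24,10) (15,11)]:
  edge (15,7)–(18,0): clear
  edge (18,0)–(21,1): clear
  edge (21,1)–(24,10): clear
  edge (24,10)–(15,11): clear
  edge (15,11)–(15,7): clear
  midpoint (2,33/2) outside
  → clear
Obstacle 3 [(1,22) (2,16) (3,15) (11,13) (4,24)]:
  edge (1,22)–(2,16): crosses AB
  edge (2,16)–(3,15): crosses AB
  edge (3,15)–(11,13): clear
  edge (11,13)–(4,24): clear
  edge (4,24)–(1,22): clear
  → BLOCKED

BLOCKED by obstacle 3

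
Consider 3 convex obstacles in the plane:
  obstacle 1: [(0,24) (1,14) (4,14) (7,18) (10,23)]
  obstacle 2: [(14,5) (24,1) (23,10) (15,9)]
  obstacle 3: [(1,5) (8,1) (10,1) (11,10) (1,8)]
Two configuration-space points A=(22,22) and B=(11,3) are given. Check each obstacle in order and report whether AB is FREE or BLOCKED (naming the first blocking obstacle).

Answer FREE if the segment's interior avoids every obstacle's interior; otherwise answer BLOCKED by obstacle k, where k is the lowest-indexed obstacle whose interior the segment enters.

FREE

Obstacle 1 [(0,24) (1,14) (4,14) (7,18) (10,23)]:
  edge (0,24)–(1,14): clear
  edge (1,14)–(4,14): clear
  edge (4,14)–(7,18): clear
  edge (7,18)–(10,23): clear
  edge (10,23)–(0,24): clear
  midpoint (33/2,25/2) outside
  → clear
Obstacle 2 [(14,5) (24,1) (23,10) (15,9)]:
  edge (14,5)–(24,1): clear
  edge (24,1)–(23,10): clear
  edge (23,10)–(15,9): clear
  edge (15,9)–(14,5): clear
  midpoint (33/2,25/2) outside
  → clear
Obstacle 3 [(1,5) (8,1) (10,1) (11,10) (1,8)]:
  edge (1,5)–(8,1): clear
  edge (8,1)–(10,1): clear
  edge (10,1)–(11,10): clear
  edge (11,10)–(1,8): clear
  edge (1,8)–(1,5): clear
  midpoint (33/2,25/2) outside
  → clear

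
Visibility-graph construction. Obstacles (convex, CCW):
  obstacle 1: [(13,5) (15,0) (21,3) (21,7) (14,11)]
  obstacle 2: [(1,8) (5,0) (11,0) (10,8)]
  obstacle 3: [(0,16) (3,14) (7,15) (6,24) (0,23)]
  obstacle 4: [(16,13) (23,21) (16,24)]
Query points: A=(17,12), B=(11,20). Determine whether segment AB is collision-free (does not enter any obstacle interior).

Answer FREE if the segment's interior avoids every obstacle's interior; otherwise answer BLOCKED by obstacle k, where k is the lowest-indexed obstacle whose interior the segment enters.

BLOCKED by obstacle 4

Obstacle 1 [(13,5) (15,0) (21,3) (21,7) (14,11)]:
  edge (13,5)–(15,0): clear
  edge (15,0)–(21,3): clear
  edge (21,3)–(21,7): clear
  edge (21,7)–(14,11): clear
  edge (14,11)–(13,5): clear
  midpoint (14,16) outside
  → clear
Obstacle 2 [(1,8) (5,0) (11,0) (10,8)]:
  edge (1,8)–(5,0): clear
  edge (5,0)–(11,0): clear
  edge (11,0)–(10,8): clear
  edge (10,8)–(1,8): clear
  midpoint (14,16) outside
  → clear
Obstacle 3 [(0,16) (3,14) (7,15) (6,24) (0,23)]:
  edge (0,16)–(3,14): clear
  edge (3,14)–(7,15): clear
  edge (7,15)–(6,24): clear
  edge (6,24)–(0,23): clear
  edge (0,23)–(0,16): clear
  midpoint (14,16) outside
  → clear
Obstacle 4 [(16,13) (23,21) (16,24)]:
  edge (16,13)–(23,21): crosses AB
  edge (23,21)–(16,24): clear
  edge (16,24)–(16,13): crosses AB
  → BLOCKED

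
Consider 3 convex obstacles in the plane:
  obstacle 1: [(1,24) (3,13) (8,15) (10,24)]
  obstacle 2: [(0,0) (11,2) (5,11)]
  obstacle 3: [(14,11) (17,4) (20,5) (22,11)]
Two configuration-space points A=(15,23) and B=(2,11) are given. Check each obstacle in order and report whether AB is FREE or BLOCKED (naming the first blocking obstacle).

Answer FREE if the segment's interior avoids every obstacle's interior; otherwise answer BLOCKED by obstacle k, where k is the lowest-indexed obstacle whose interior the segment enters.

BLOCKED by obstacle 1

Obstacle 1 [(1,24) (3,13) (8,15) (10,24)]:
  edge (1,24)–(3,13): clear
  edge (3,13)–(8,15): crosses AB
  edge (8,15)–(10,24): crosses AB
  edge (10,24)–(1,24): clear
  → BLOCKED
Obstacle 2 [(0,0) (11,2) (5,11)]:
  edge (0,0)–(11,2): clear
  edge (11,2)–(5,11): clear
  edge (5,11)–(0,0): clear
  midpoint (17/2,17) outside
  → clear
Obstacle 3 [(14,11) (17,4) (20,5) (22,11)]:
  edge (14,11)–(17,4): clear
  edge (17,4)–(20,5): clear
  edge (20,5)–(22,11): clear
  edge (22,11)–(14,11): clear
  midpoint (17/2,17) outside
  → clear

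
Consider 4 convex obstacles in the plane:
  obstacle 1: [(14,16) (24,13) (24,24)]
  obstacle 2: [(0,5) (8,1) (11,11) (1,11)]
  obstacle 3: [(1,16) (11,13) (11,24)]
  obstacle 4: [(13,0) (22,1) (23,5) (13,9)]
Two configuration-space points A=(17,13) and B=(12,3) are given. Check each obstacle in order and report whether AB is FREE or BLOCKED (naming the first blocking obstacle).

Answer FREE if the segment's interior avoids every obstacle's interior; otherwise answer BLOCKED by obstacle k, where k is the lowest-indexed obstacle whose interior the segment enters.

Obstacle 1 [(14,16) (24,13) (24,24)]:
  edge (14,16)–(24,13): clear
  edge (24,13)–(24,24): clear
  edge (24,24)–(14,16): clear
  midpoint (29/2,8) outside
  → clear
Obstacle 2 [(0,5) (8,1) (11,11) (1,11)]:
  edge (0,5)–(8,1): clear
  edge (8,1)–(11,11): clear
  edge (11,11)–(1,11): clear
  edge (1,11)–(0,5): clear
  midpoint (29/2,8) outside
  → clear
Obstacle 3 [(1,16) (11,13) (11,24)]:
  edge (1,16)–(11,13): clear
  edge (11,13)–(11,24): clear
  edge (11,24)–(1,16): clear
  midpoint (29/2,8) outside
  → clear
Obstacle 4 [(13,0) (22,1) (23,5) (13,9)]:
  edge (13,0)–(22,1): clear
  edge (22,1)–(23,5): clear
  edge (23,5)–(13,9): crosses AB
  edge (13,9)–(13,0): crosses AB
  → BLOCKED

BLOCKED by obstacle 4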